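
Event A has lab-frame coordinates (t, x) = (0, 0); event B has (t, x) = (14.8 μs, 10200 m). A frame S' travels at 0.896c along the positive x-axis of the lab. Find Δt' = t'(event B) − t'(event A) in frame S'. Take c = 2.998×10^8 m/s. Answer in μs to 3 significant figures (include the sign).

γ = 1/√(1 − 0.896²) = 2.2520
Δt' = γ(Δt − vΔx/c²) = 2.2520 × (14.8 μs − 0.896×10200 m / (2.998×10^8 m/s))
= 2.2520 × (-15.684 μs) = -35.3 μs

Δt' ≈ -35.3 μs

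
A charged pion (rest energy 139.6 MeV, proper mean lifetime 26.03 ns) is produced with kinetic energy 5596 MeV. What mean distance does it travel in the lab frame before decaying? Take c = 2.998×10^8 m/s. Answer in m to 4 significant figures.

d ≈ 320.5 m

γ = 1 + K/(m₀c²) = 1 + 5596/139.6 = 41.0860
β = √(1 − 1/γ²) = 0.999704
Dilated lifetime: γτ₀ = 41.0860 × 26.03 ns = 1069.47 ns
d = βc·γτ₀ = 0.999704 × (2.998×10^8 m/s) × 1.06947×10^-6 s = 320.5 m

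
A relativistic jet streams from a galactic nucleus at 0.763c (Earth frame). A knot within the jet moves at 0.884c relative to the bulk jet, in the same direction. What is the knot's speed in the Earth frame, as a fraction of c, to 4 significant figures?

Relativistic velocity addition: u = (u' + v)/(1 + u'v/c²)
= (0.884 + 0.763)/(1 + 0.884×0.763) = 1.647/1.67449 = 0.9836

u ≈ 0.9836c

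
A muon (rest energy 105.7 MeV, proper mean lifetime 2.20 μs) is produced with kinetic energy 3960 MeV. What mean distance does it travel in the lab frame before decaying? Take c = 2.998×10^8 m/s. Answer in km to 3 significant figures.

d ≈ 25.4 km

γ = 1 + K/(m₀c²) = 1 + 3960/105.7 = 38.465
β = √(1 − 1/γ²) = 0.99966
Dilated lifetime: γτ₀ = 38.465 × 2.20 μs = 84.622 μs
d = βc·γτ₀ = 0.99966 × (2.998×10^8 m/s) × 8.4622×10^-5 s = 25.4 km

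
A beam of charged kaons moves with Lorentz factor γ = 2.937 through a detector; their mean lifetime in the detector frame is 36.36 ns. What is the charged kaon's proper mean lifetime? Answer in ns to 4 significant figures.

τ₀ ≈ 12.38 ns

γ = 2.937 (given)
Proper time: τ₀ = Δt/γ = 36.36/2.937 = 12.38 ns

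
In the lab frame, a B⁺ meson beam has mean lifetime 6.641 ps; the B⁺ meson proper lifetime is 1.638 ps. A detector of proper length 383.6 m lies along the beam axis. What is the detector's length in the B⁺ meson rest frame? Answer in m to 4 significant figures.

Time dilation ⇒ γ = Δt/τ₀ = 6.641/1.638 = 4.05433
Length contraction: L = L₀/γ = 383.6/4.05433 = 94.61 m

L ≈ 94.61 m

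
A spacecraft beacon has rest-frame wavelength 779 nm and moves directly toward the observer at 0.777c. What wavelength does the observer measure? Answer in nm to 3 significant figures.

Relativistic Doppler: λ_obs = λ_src √((1−β)/(1+β))
= 779 × √(0.22300/1.7770) = 779 × 0.35425 = 276 nm

λ_obs ≈ 276 nm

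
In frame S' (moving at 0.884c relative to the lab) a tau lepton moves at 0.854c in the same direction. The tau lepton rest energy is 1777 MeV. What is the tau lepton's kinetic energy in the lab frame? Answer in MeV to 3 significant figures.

K ≈ 11000 MeV

u_lab = (0.854 + 0.884)/(1 + 0.854×0.884) = 0.990350
γ = 1/√(1 − 0.990350²) = 7.2154
K = (γ − 1)m₀c² = (7.2154 − 1) × 1777 = 6.2154 × 1777 = 11000 MeV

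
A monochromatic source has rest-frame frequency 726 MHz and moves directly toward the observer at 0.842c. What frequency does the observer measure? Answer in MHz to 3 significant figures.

f_obs ≈ 2480 MHz

Relativistic Doppler: f_obs = f_src √((1+β)/(1−β))
= 726 × √(1.8420/0.15800) = 726 × 3.4144 = 2480 MHz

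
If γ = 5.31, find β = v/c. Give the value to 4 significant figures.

β = √(1 − 1/γ²) = √(1 − 1/5.31²) = √(0.964534) = 0.9821

β ≈ 0.9821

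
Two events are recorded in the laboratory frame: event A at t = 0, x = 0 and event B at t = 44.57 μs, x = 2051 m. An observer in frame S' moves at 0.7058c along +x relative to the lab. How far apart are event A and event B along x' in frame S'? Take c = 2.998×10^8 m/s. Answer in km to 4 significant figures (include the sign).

Δx' ≈ -10.42 km

γ = 1/√(1 − 0.7058²) = 1.41161
Δx' = γ(Δx − vΔt) = 1.41161 × (2051 m − 0.7058×(2.998×10^8 m/s)×44.57×10^-6 s)
= 1.41161 × (-7379.96 m) = -10.42 km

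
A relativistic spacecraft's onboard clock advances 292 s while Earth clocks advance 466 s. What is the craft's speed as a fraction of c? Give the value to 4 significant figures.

β ≈ 0.7793

γ = Δt/τ₀ = 466/292 = 1.59589
β = √(1 − 1/γ²) = √(1 − 1/1.59589²) = 0.7793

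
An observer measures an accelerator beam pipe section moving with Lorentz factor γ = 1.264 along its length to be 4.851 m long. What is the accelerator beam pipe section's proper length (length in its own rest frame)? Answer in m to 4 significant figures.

L₀ ≈ 6.132 m

γ = 1.264 (given)
L₀ = γL = 1.264 × 4.851 = 6.132 m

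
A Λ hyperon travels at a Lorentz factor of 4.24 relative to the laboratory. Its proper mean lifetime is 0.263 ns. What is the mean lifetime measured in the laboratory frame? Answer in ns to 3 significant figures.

Δt ≈ 1.12 ns

γ = 4.24 (given)
Time dilation: Δt = γτ₀ = 4.24 × 0.263 ns = 1.12 ns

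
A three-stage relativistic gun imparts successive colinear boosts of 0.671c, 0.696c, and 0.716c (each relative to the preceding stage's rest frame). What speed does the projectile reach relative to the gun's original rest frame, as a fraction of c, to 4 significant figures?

u ≈ 0.9884c

Compose boost 2: (0.696 + 0.671)/(1 + 0.696×0.671) = 1.367/1.46702 = 0.931824
Compose boost 3: (0.716 + 0.931824)/(1 + 0.716×0.931824) = 1.64782/1.66719 = 0.9884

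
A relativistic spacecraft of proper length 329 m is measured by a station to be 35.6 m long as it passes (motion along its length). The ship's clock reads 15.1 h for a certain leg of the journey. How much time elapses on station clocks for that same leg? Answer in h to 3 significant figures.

Length contraction ⇒ γ = L₀/L = 329/35.6 = 9.2416
Time dilation: Δt = γτ₀ = 9.2416 × 15.1 h = 140 h

Δt ≈ 140 h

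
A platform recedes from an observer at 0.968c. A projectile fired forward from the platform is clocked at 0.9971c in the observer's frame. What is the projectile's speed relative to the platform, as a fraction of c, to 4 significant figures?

u' ≈ 0.8360c

Inverse velocity addition: u' = (u − v)/(1 − uv/c²)
= (0.9971 − 0.968)/(1 − 0.9971×0.968) = 0.02910/0.0348072 = 0.8360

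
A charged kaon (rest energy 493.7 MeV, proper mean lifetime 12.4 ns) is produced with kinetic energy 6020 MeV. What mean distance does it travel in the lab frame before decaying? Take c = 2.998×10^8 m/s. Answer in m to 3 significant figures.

γ = 1 + K/(m₀c²) = 1 + 6020/493.7 = 13.194
β = √(1 − 1/γ²) = 0.99712
Dilated lifetime: γτ₀ = 13.194 × 12.4 ns = 163.60 ns
d = βc·γτ₀ = 0.99712 × (2.998×10^8 m/s) × 1.6360×10^-7 s = 48.9 m

d ≈ 48.9 m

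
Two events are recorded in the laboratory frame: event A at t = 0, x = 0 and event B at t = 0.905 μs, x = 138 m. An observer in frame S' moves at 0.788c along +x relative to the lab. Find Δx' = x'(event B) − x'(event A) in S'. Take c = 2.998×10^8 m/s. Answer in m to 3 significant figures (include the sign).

Δx' ≈ -123 m

γ = 1/√(1 − 0.788²) = 1.6242
Δx' = γ(Δx − vΔt) = 1.6242 × (138 m − 0.788×(2.998×10^8 m/s)×0.905×10^-6 s)
= 1.6242 × (-75.799 m) = -123 m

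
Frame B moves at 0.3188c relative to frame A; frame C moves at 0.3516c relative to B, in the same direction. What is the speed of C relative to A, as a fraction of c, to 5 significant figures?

Compose boost 2: (0.3516 + 0.3188)/(1 + 0.3516×0.3188) = 0.67040/1.112090 = 0.60283

u ≈ 0.60283c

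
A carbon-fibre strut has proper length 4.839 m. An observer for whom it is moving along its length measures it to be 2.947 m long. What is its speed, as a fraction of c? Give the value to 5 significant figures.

β ≈ 0.79316

γ = L₀/L = 4.839/2.947 = 1.642009
β = √(1 − 1/γ²) = 0.79316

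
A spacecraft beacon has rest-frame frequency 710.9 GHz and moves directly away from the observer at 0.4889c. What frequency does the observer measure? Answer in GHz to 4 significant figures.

Relativistic Doppler: f_obs = f_src √((1−β)/(1+β))
= 710.9 × √(0.511100/1.48890) = 710.9 × 0.585896 = 416.5 GHz

f_obs ≈ 416.5 GHz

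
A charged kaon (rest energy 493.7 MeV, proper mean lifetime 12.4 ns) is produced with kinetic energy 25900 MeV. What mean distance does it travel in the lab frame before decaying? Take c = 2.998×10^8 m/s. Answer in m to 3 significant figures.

γ = 1 + K/(m₀c²) = 1 + 25900/493.7 = 53.461
β = √(1 − 1/γ²) = 0.99983
Dilated lifetime: γτ₀ = 53.461 × 12.4 ns = 662.92 ns
d = βc·γτ₀ = 0.99983 × (2.998×10^8 m/s) × 6.6292×10^-7 s = 199 m

d ≈ 199 m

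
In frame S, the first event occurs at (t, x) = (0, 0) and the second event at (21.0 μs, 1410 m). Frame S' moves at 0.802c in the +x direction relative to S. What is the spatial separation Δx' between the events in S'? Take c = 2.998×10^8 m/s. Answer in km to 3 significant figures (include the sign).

γ = 1/√(1 − 0.802²) = 1.6741
Δx' = γ(Δx − vΔt) = 1.6741 × (1410 m − 0.802×(2.998×10^8 m/s)×21.0×10^-6 s)
= 1.6741 × (-3639.2 m) = -6.09 km

Δx' ≈ -6.09 km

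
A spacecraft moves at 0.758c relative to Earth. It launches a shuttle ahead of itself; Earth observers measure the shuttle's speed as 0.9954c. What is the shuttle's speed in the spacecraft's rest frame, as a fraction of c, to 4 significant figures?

u' ≈ 0.9671c

Inverse velocity addition: u' = (u − v)/(1 − uv/c²)
= (0.9954 − 0.758)/(1 − 0.9954×0.758) = 0.2374/0.245487 = 0.9671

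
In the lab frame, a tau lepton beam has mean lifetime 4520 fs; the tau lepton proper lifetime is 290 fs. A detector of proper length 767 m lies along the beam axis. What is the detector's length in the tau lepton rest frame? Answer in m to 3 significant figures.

L ≈ 49.2 m

Time dilation ⇒ γ = Δt/τ₀ = 4520/290 = 15.586
Length contraction: L = L₀/γ = 767/15.586 = 49.2 m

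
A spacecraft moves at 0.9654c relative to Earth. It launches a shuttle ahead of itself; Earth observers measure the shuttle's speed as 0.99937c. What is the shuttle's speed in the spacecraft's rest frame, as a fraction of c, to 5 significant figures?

Inverse velocity addition: u' = (u − v)/(1 − uv/c²)
= (0.99937 − 0.9654)/(1 − 0.99937×0.9654) = 0.033970/0.03520820 = 0.96483

u' ≈ 0.96483c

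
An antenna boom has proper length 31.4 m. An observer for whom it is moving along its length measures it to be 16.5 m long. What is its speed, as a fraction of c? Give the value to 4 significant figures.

γ = L₀/L = 31.4/16.5 = 1.90303
β = √(1 − 1/γ²) = 0.8508

β ≈ 0.8508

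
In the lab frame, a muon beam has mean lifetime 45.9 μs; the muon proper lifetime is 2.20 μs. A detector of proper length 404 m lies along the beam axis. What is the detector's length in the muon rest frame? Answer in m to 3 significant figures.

Time dilation ⇒ γ = Δt/τ₀ = 45.9/2.20 = 20.864
Length contraction: L = L₀/γ = 404/20.864 = 19.4 m

L ≈ 19.4 m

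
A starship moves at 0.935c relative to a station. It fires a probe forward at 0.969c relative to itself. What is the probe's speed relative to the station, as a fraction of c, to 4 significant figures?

u ≈ 0.9989c

Relativistic velocity addition: u = (u' + v)/(1 + u'v/c²)
= (0.969 + 0.935)/(1 + 0.969×0.935) = 1.904/1.90602 = 0.9989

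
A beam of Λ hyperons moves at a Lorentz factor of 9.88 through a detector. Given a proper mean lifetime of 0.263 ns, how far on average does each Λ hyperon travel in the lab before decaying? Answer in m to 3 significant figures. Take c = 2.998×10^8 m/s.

β = √(1 − 1/γ²) = √(1 − 1/9.88²) = 0.99486
Dilated lifetime: Δt = γτ₀ = 9.88 × 0.263 ns = 2.5984 ns
d = vΔt = 0.99486c × 2.5984 ns = 2.9826×10^8 m/s × 2.5984×10^-9 s = 0.775 m

d ≈ 0.775 m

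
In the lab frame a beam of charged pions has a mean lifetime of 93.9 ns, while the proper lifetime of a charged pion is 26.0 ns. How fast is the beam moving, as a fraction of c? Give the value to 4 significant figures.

γ = Δt/τ₀ = 93.9/26.0 = 3.61154
β = √(1 − 1/γ²) = √(1 − 1/3.61154²) = 0.9609

β ≈ 0.9609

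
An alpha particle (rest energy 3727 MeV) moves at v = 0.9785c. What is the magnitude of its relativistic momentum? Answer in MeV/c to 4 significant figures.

γ = 1/√(1 − 0.9785²) = 4.84856
p = γβm₀c = 4.84856 × 0.9785 × 3727 MeV/c = 17680 MeV/c

p ≈ 17680 MeV/c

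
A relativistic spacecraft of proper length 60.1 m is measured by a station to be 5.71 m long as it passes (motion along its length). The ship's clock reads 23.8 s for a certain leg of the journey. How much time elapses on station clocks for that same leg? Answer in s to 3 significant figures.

Δt ≈ 251 s

Length contraction ⇒ γ = L₀/L = 60.1/5.71 = 10.525
Time dilation: Δt = γτ₀ = 10.525 × 23.8 s = 251 s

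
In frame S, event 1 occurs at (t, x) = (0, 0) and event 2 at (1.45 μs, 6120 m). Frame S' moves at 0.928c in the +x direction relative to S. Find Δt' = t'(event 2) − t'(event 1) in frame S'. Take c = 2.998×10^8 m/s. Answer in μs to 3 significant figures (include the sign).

γ = 1/√(1 − 0.928²) = 2.6840
Δt' = γ(Δt − vΔx/c²) = 2.6840 × (1.45 μs − 0.928×6120 m / (2.998×10^8 m/s))
= 2.6840 × (-17.494 μs) = -47.0 μs

Δt' ≈ -47.0 μs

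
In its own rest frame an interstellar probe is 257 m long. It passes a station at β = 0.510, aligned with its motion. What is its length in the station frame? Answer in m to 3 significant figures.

γ = 1/√(1 − 0.510²) = 1.1626
Length contraction: L = L₀/γ = 257/1.1626 = 221 m

L ≈ 221 m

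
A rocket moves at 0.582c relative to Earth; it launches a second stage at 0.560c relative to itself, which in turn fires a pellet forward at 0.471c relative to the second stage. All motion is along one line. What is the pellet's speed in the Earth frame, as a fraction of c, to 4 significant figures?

Compose boost 2: (0.560 + 0.582)/(1 + 0.560×0.582) = 1.142/1.32592 = 0.861289
Compose boost 3: (0.471 + 0.861289)/(1 + 0.471×0.861289) = 1.33229/1.40567 = 0.9478

u ≈ 0.9478c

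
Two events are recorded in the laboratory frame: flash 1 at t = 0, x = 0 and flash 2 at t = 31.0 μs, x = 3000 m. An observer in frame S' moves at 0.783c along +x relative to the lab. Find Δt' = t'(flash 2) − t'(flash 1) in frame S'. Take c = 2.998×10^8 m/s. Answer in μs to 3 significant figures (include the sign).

Δt' ≈ 37.2 μs

γ = 1/√(1 − 0.783²) = 1.6077
Δt' = γ(Δt − vΔx/c²) = 1.6077 × (31.0 μs − 0.783×3000 m / (2.998×10^8 m/s))
= 1.6077 × (23.165 μs) = 37.2 μs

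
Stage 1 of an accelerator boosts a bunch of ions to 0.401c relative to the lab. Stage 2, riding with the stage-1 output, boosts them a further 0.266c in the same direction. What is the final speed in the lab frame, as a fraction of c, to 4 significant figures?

u ≈ 0.6027c

Compose boost 2: (0.266 + 0.401)/(1 + 0.266×0.401) = 0.6670/1.10667 = 0.6027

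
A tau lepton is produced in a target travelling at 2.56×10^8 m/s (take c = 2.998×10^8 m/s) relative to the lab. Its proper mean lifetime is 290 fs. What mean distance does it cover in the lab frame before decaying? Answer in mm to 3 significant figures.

d ≈ 0.143 mm

β = v/c = 2.56×10^8 / 2.998×10^8 = 0.85390
γ = 1/√(1 − 0.85390²) = 1.9215
Dilated lifetime: Δt = γτ₀ = 1.9215 × 290 fs = 557.23 fs
d = vΔt = 0.85390c × 557.23 fs = 2.5600×10^8 m/s × 5.5723×10^-13 s = 0.143 mm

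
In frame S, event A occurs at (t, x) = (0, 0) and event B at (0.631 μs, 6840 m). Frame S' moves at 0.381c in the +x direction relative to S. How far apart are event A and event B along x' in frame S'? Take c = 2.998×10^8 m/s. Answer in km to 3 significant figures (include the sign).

γ = 1/√(1 − 0.381²) = 1.0816
Δx' = γ(Δx − vΔt) = 1.0816 × (6840 m − 0.381×(2.998×10^8 m/s)×0.631×10^-6 s)
= 1.0816 × (6767.9 m) = 7.32 km

Δx' ≈ 7.32 km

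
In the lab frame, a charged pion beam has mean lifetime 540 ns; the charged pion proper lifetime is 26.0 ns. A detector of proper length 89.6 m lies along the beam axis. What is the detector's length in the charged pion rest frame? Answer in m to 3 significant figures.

L ≈ 4.31 m

Time dilation ⇒ γ = Δt/τ₀ = 540/26.0 = 20.769
Length contraction: L = L₀/γ = 89.6/20.769 = 4.31 m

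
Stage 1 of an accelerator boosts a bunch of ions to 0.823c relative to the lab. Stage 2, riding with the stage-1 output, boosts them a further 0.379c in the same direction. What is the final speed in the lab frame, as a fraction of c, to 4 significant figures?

u ≈ 0.9162c

Compose boost 2: (0.379 + 0.823)/(1 + 0.379×0.823) = 1.202/1.31192 = 0.9162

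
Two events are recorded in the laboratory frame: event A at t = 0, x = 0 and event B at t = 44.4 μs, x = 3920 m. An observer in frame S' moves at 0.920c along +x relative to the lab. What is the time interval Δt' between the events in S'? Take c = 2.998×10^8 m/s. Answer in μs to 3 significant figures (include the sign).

Δt' ≈ 82.6 μs

γ = 1/√(1 − 0.920²) = 2.5516
Δt' = γ(Δt − vΔx/c²) = 2.5516 × (44.4 μs − 0.920×3920 m / (2.998×10^8 m/s))
= 2.5516 × (32.371 μs) = 82.6 μs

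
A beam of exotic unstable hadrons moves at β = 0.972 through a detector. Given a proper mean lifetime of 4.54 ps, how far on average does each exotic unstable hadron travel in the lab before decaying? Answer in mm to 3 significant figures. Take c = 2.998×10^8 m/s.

γ = 1/√(1 − 0.972²) = 4.2557
Dilated lifetime: Δt = γτ₀ = 4.2557 × 4.54 ps = 19.321 ps
d = vΔt = 0.972c × 19.321 ps = 2.9141×10^8 m/s × 1.9321×10^-11 s = 5.63 mm

d ≈ 5.63 mm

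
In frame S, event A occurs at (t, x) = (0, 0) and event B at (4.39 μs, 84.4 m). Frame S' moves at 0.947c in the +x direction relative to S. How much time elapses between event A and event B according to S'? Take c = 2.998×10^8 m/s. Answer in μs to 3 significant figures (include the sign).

Δt' ≈ 12.8 μs

γ = 1/√(1 − 0.947²) = 3.1130
Δt' = γ(Δt − vΔx/c²) = 3.1130 × (4.39 μs − 0.947×84.4 m / (2.998×10^8 m/s))
= 3.1130 × (4.1234 μs) = 12.8 μs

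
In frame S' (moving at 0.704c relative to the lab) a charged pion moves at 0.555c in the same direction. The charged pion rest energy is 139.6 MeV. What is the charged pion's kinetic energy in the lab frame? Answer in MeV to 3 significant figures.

u_lab = (0.555 + 0.704)/(1 + 0.555×0.704) = 0.905286
γ = 1/√(1 − 0.905286²) = 2.3540
K = (γ − 1)m₀c² = (2.3540 − 1) × 139.6 = 1.3540 × 139.6 = 189 MeV

K ≈ 189 MeV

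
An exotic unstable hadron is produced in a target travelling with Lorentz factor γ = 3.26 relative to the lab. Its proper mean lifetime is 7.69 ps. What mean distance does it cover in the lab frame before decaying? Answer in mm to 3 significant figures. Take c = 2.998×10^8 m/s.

β = √(1 − 1/γ²) = √(1 − 1/3.26²) = 0.95179
Dilated lifetime: Δt = γτ₀ = 3.26 × 7.69 ps = 25.069 ps
d = vΔt = 0.95179c × 25.069 ps = 2.8535×10^8 m/s × 2.5069×10^-11 s = 7.15 mm

d ≈ 7.15 mm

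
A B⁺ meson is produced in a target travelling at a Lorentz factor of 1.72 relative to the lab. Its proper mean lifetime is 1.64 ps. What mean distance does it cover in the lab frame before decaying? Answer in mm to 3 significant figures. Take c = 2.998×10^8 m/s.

d ≈ 0.688 mm

β = √(1 − 1/γ²) = √(1 − 1/1.72²) = 0.81362
Dilated lifetime: Δt = γτ₀ = 1.72 × 1.64 ps = 2.8208 ps
d = vΔt = 0.81362c × 2.8208 ps = 2.4392×10^8 m/s × 2.8208×10^-12 s = 0.688 mm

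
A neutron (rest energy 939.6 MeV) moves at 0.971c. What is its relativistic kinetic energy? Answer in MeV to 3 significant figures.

γ = 1/√(1 − 0.971²) = 4.1827
K = (γ − 1)m₀c² = (4.1827 − 1) × 939.6 MeV = 3.1827 × 939.6 MeV = 2990 MeV

K ≈ 2990 MeV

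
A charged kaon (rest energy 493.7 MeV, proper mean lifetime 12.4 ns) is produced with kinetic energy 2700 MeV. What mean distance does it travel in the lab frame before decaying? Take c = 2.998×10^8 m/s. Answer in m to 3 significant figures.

γ = 1 + K/(m₀c²) = 1 + 2700/493.7 = 6.4689
β = √(1 − 1/γ²) = 0.98798
Dilated lifetime: γτ₀ = 6.4689 × 12.4 ns = 80.214 ns
d = βc·γτ₀ = 0.98798 × (2.998×10^8 m/s) × 8.0214×10^-8 s = 23.8 m

d ≈ 23.8 m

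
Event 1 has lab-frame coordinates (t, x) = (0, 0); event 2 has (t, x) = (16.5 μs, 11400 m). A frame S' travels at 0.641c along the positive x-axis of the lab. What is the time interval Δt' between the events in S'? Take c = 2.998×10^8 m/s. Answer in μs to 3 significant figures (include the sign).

Δt' ≈ -10.3 μs

γ = 1/√(1 − 0.641²) = 1.3029
Δt' = γ(Δt − vΔx/c²) = 1.3029 × (16.5 μs − 0.641×11400 m / (2.998×10^8 m/s))
= 1.3029 × (-7.8742 μs) = -10.3 μs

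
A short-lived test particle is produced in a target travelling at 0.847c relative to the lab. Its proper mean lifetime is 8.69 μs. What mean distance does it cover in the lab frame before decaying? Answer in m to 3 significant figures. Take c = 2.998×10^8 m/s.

d ≈ 4150 m

γ = 1/√(1 − 0.847²) = 1.8811
Dilated lifetime: Δt = γτ₀ = 1.8811 × 8.69 μs = 16.347 μs
d = vΔt = 0.847c × 16.347 μs = 2.5393×10^8 m/s × 1.6347×10^-5 s = 4150 m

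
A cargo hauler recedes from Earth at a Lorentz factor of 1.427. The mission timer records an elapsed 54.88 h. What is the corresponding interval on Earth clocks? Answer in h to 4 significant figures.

Δt ≈ 78.31 h

γ = 1.427 (given)
Time dilation: Δt = γτ₀ = 1.427 × 54.88 h = 78.31 h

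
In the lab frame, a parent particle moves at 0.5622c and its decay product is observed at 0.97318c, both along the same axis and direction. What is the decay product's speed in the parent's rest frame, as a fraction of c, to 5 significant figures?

Inverse velocity addition: u' = (u − v)/(1 − uv/c²)
= (0.97318 − 0.5622)/(1 − 0.97318×0.5622) = 0.41098/0.4528782 = 0.90748

u' ≈ 0.90748c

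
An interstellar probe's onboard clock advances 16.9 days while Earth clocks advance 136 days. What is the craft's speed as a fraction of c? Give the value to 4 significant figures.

γ = Δt/τ₀ = 136/16.9 = 8.04734
β = √(1 − 1/γ²) = √(1 − 1/8.04734²) = 0.9922

β ≈ 0.9922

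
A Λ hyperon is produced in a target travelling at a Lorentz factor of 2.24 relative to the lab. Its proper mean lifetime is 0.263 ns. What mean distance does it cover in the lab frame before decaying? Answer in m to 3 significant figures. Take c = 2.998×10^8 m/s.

β = √(1 − 1/γ²) = √(1 − 1/2.24²) = 0.89482
Dilated lifetime: Δt = γτ₀ = 2.24 × 0.263 ns = 0.58912 ns
d = vΔt = 0.89482c × 0.58912 ns = 2.6827×10^8 m/s × 5.8912×10^-10 s = 0.158 m

d ≈ 0.158 m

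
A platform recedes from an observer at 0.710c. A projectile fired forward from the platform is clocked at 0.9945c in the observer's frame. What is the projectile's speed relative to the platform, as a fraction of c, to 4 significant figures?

Inverse velocity addition: u' = (u − v)/(1 − uv/c²)
= (0.9945 − 0.710)/(1 − 0.9945×0.710) = 0.2845/0.293905 = 0.9680

u' ≈ 0.9680c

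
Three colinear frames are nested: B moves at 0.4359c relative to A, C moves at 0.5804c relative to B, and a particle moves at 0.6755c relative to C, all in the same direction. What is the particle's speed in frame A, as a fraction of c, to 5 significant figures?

u ≈ 0.96040c

Compose boost 2: (0.5804 + 0.4359)/(1 + 0.5804×0.4359) = 1.0163/1.252996 = 0.8110957
Compose boost 3: (0.6755 + 0.8110957)/(1 + 0.6755×0.8110957) = 1.486596/1.547895 = 0.96040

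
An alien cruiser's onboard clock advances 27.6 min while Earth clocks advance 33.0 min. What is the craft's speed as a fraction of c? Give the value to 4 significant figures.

γ = Δt/τ₀ = 33.0/27.6 = 1.19565
β = √(1 − 1/γ²) = √(1 − 1/1.19565²) = 0.5482

β ≈ 0.5482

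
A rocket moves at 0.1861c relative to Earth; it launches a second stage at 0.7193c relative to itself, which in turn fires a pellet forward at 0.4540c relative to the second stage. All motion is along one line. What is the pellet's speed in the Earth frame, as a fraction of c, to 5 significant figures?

u ≈ 0.91926c

Compose boost 2: (0.7193 + 0.1861)/(1 + 0.7193×0.1861) = 0.90540/1.133862 = 0.7985101
Compose boost 3: (0.4540 + 0.7985101)/(1 + 0.4540×0.7985101) = 1.252510/1.362524 = 0.91926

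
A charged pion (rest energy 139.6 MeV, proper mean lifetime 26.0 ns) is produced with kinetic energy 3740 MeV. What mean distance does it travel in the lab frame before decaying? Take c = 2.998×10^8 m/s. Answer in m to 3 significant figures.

γ = 1 + K/(m₀c²) = 1 + 3740/139.6 = 27.791
β = √(1 − 1/γ²) = 0.99935
Dilated lifetime: γτ₀ = 27.791 × 26.0 ns = 722.56 ns
d = βc·γτ₀ = 0.99935 × (2.998×10^8 m/s) × 7.2256×10^-7 s = 216 m

d ≈ 216 m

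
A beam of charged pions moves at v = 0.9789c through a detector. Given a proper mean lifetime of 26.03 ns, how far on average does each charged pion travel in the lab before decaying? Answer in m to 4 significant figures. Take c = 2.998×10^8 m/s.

d ≈ 37.38 m

γ = 1/√(1 − 0.9789²) = 4.89381
Dilated lifetime: Δt = γτ₀ = 4.89381 × 26.03 ns = 127.386 ns
d = vΔt = 0.9789c × 127.386 ns = 2.93474×10^8 m/s × 1.27386×10^-7 s = 37.38 m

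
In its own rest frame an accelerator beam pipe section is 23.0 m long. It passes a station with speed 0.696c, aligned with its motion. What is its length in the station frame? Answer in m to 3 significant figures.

L ≈ 16.5 m

γ = 1/√(1 − 0.696²) = 1.3927
Length contraction: L = L₀/γ = 23.0/1.3927 = 16.5 m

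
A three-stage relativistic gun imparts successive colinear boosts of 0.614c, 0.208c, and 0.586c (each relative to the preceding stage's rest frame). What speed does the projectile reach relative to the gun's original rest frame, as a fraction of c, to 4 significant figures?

u ≈ 0.9214c

Compose boost 2: (0.208 + 0.614)/(1 + 0.208×0.614) = 0.8220/1.12771 = 0.728910
Compose boost 3: (0.586 + 0.728910)/(1 + 0.586×0.728910) = 1.31491/1.42714 = 0.9214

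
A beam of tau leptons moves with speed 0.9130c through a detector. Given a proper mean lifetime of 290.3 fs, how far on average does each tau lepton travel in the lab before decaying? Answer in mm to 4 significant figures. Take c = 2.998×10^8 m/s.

d ≈ 0.1948 mm

γ = 1/√(1 − 0.9130²) = 2.45122
Dilated lifetime: Δt = γτ₀ = 2.45122 × 290.3 fs = 711.590 fs
d = vΔt = 0.9130c × 711.590 fs = 2.73717×10^8 m/s × 7.11590×10^-13 s = 0.1948 mm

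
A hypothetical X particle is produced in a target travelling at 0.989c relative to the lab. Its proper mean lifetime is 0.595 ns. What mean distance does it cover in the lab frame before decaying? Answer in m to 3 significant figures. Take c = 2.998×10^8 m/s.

γ = 1/√(1 − 0.989²) = 6.7606
Dilated lifetime: Δt = γτ₀ = 6.7606 × 0.595 ns = 4.0226 ns
d = vΔt = 0.989c × 4.0226 ns = 2.9650×10^8 m/s × 4.0226×10^-9 s = 1.19 m

d ≈ 1.19 m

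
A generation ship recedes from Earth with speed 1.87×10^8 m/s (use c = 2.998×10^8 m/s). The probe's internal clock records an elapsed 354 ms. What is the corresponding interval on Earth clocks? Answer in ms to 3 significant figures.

β = v/c = 1.87×10^8 / 2.998×10^8 = 0.62375
γ = 1/√(1 − 0.62375²) = 1.2794
Time dilation: Δt = γτ₀ = 1.2794 × 354 ms = 453 ms

Δt ≈ 453 ms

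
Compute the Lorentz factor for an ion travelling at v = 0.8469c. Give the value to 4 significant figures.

γ ≈ 1.881

γ = 1/√(1 − β²) = 1/√(1 − 0.8469²) = 1/√(0.282760) = 1.881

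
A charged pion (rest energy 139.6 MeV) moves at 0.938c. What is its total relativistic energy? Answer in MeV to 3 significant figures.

γ = 1/√(1 − 0.938²) = 2.8849
E = γm₀c² = 2.8849 × 139.6 MeV = 403 MeV

E ≈ 403 MeV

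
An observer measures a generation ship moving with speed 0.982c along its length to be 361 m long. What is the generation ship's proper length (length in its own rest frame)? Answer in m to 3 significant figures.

γ = 1/√(1 − 0.982²) = 5.2943
L₀ = γL = 5.2943 × 361 = 1910 m

L₀ ≈ 1910 m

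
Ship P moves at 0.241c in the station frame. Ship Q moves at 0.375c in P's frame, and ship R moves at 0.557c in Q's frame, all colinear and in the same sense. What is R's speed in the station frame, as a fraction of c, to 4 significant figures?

Compose boost 2: (0.375 + 0.241)/(1 + 0.375×0.241) = 0.6160/1.09038 = 0.564943
Compose boost 3: (0.557 + 0.564943)/(1 + 0.557×0.564943) = 1.12194/1.31467 = 0.8534

u ≈ 0.8534c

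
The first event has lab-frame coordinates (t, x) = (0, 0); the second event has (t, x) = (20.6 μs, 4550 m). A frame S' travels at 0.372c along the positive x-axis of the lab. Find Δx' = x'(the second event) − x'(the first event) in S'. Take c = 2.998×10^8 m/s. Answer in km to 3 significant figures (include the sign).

Δx' ≈ 2.43 km

γ = 1/√(1 − 0.372²) = 1.0773
Δx' = γ(Δx − vΔt) = 1.0773 × (4550 m − 0.372×(2.998×10^8 m/s)×20.6×10^-6 s)
= 1.0773 × (2252.6 m) = 2.43 km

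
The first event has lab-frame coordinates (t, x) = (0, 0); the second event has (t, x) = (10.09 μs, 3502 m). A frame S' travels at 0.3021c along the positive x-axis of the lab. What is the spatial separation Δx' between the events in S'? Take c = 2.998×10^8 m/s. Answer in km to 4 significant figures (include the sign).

γ = 1/√(1 − 0.3021²) = 1.04901
Δx' = γ(Δx − vΔt) = 1.04901 × (3502 m − 0.3021×(2.998×10^8 m/s)×10.09×10^-6 s)
= 1.04901 × (2588.15 m) = 2.715 km

Δx' ≈ 2.715 km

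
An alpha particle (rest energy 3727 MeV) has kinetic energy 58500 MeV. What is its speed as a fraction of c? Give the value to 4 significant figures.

γ = 1 + K/(m₀c²) = 1 + 58500/3727 = 16.6963
β = √(1 − 1/γ²) = 0.9982

β ≈ 0.9982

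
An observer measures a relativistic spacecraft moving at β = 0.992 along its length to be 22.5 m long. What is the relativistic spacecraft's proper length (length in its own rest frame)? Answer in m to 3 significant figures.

L₀ ≈ 178 m

γ = 1/√(1 − 0.992²) = 7.9216
L₀ = γL = 7.9216 × 22.5 = 178 m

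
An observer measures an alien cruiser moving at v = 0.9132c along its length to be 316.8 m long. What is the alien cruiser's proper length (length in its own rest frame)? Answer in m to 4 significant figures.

γ = 1/√(1 − 0.9132²) = 2.45392
L₀ = γL = 2.45392 × 316.8 = 777.4 m

L₀ ≈ 777.4 m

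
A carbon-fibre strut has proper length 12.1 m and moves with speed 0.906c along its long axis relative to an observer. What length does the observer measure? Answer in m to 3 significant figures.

L ≈ 5.12 m

γ = 1/√(1 − 0.906²) = 2.3625
Length contraction: L = L₀/γ = 12.1/2.3625 = 5.12 m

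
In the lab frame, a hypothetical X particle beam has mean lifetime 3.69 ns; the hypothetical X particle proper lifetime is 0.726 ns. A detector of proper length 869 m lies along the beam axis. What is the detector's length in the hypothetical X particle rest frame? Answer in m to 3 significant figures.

L ≈ 171 m

Time dilation ⇒ γ = Δt/τ₀ = 3.69/0.726 = 5.0826
Length contraction: L = L₀/γ = 869/5.0826 = 171 m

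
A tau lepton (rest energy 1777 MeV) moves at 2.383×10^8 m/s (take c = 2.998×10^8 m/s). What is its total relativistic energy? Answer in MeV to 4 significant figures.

E ≈ 2929 MeV

β = v/c = 2.383×10^8 / 2.998×10^8 = 0.794863
γ = 1/√(1 − 0.794863²) = 1.64802
E = γm₀c² = 1.64802 × 1777 MeV = 2929 MeV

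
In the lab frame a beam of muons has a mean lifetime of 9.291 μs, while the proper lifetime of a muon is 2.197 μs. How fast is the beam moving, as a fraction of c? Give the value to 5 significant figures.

β ≈ 0.97164

γ = Δt/τ₀ = 9.291/2.197 = 4.228949
β = √(1 − 1/γ²) = √(1 − 1/4.228949²) = 0.97164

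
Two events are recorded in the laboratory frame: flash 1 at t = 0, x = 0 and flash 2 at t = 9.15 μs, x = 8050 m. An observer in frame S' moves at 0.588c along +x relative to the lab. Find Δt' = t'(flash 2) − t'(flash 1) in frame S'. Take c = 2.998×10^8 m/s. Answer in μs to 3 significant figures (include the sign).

γ = 1/√(1 − 0.588²) = 1.2363
Δt' = γ(Δt − vΔx/c²) = 1.2363 × (9.15 μs − 0.588×8050 m / (2.998×10^8 m/s))
= 1.2363 × (-6.6385 μs) = -8.21 μs

Δt' ≈ -8.21 μs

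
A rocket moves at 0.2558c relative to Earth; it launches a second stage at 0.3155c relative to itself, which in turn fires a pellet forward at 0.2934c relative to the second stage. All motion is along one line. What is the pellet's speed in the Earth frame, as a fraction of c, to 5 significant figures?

u ≈ 0.71166c

Compose boost 2: (0.3155 + 0.2558)/(1 + 0.3155×0.2558) = 0.57130/1.080705 = 0.5286364
Compose boost 3: (0.2934 + 0.5286364)/(1 + 0.2934×0.5286364) = 0.8220364/1.155102 = 0.71166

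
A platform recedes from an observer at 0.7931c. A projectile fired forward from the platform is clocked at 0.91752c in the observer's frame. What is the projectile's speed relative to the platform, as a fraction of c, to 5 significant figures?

u' ≈ 0.45690c

Inverse velocity addition: u' = (u − v)/(1 − uv/c²)
= (0.91752 − 0.7931)/(1 − 0.91752×0.7931) = 0.12442/0.2723149 = 0.45690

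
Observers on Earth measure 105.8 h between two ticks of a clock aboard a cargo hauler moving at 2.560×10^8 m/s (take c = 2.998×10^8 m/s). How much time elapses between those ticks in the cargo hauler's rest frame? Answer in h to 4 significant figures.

τ₀ ≈ 55.06 h

β = v/c = 2.560×10^8 / 2.998×10^8 = 0.853903
γ = 1/√(1 − 0.853903²) = 1.92148
Proper time: τ₀ = Δt/γ = 105.8/1.92148 = 55.06 h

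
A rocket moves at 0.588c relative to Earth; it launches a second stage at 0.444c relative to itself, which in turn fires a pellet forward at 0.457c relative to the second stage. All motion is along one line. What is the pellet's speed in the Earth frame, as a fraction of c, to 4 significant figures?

Compose boost 2: (0.444 + 0.588)/(1 + 0.444×0.588) = 1.032/1.26107 = 0.818351
Compose boost 3: (0.457 + 0.818351)/(1 + 0.457×0.818351) = 1.27535/1.37399 = 0.9282

u ≈ 0.9282c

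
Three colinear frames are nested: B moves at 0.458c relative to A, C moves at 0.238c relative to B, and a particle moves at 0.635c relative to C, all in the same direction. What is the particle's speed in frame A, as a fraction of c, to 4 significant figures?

Compose boost 2: (0.238 + 0.458)/(1 + 0.238×0.458) = 0.6960/1.10900 = 0.627590
Compose boost 3: (0.635 + 0.627590)/(1 + 0.635×0.627590) = 1.26259/1.39852 = 0.9028

u ≈ 0.9028c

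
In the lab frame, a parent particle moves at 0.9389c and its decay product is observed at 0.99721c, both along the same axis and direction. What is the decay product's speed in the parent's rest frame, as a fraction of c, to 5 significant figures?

Inverse velocity addition: u' = (u − v)/(1 − uv/c²)
= (0.99721 − 0.9389)/(1 − 0.99721×0.9389) = 0.058310/0.06371953 = 0.91510

u' ≈ 0.91510c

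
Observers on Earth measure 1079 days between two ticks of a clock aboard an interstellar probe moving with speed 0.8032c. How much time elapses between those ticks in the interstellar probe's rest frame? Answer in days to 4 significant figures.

τ₀ ≈ 642.8 days

γ = 1/√(1 − 0.8032²) = 1.67867
Proper time: τ₀ = Δt/γ = 1079/1.67867 = 642.8 days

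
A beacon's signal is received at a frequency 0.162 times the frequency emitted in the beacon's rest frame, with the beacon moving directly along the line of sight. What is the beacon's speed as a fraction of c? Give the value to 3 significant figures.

f_obs/f_src = √((1−β)/(1+β)) = 0.162  ⇒  (1−β)/(1+β) = 0.026244
β = |1 − D²|/(1 + D²) = |1 − 0.026244|/(1 + 0.026244) = 0.949

β ≈ 0.949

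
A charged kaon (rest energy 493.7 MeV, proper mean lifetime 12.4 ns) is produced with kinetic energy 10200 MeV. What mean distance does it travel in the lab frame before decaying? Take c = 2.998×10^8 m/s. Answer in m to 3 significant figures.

d ≈ 80.4 m

γ = 1 + K/(m₀c²) = 1 + 10200/493.7 = 21.660
β = √(1 − 1/γ²) = 0.99893
Dilated lifetime: γτ₀ = 21.660 × 12.4 ns = 268.59 ns
d = βc·γτ₀ = 0.99893 × (2.998×10^8 m/s) × 2.6859×10^-7 s = 80.4 m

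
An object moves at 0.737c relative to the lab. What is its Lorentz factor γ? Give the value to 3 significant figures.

γ ≈ 1.48

γ = 1/√(1 − β²) = 1/√(1 − 0.737²) = 1/√(0.45683) = 1.48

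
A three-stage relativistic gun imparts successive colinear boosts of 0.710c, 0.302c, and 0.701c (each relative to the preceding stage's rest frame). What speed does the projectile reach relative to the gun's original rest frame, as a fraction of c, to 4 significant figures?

Compose boost 2: (0.302 + 0.710)/(1 + 0.302×0.710) = 1.012/1.21442 = 0.833320
Compose boost 3: (0.701 + 0.833320)/(1 + 0.701×0.833320) = 1.53432/1.58416 = 0.9685

u ≈ 0.9685c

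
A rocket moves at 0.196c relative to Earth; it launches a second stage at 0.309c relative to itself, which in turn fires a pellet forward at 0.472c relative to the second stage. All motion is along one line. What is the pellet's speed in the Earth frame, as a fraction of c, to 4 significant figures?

u ≈ 0.7742c

Compose boost 2: (0.309 + 0.196)/(1 + 0.309×0.196) = 0.5050/1.06056 = 0.476162
Compose boost 3: (0.472 + 0.476162)/(1 + 0.472×0.476162) = 0.948162/1.22475 = 0.7742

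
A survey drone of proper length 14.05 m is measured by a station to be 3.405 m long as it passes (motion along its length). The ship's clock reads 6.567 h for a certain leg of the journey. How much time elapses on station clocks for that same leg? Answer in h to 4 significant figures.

Length contraction ⇒ γ = L₀/L = 14.05/3.405 = 4.12628
Time dilation: Δt = γτ₀ = 4.12628 × 6.567 h = 27.10 h

Δt ≈ 27.10 h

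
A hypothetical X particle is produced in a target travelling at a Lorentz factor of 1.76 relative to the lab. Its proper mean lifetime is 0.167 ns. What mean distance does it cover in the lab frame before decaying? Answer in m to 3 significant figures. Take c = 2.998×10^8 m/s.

β = √(1 − 1/γ²) = √(1 − 1/1.76²) = 0.82290
Dilated lifetime: Δt = γτ₀ = 1.76 × 0.167 ns = 0.29392 ns
d = vΔt = 0.82290c × 0.29392 ns = 2.4671×10^8 m/s × 2.9392×10^-10 s = 0.0725 m

d ≈ 0.0725 m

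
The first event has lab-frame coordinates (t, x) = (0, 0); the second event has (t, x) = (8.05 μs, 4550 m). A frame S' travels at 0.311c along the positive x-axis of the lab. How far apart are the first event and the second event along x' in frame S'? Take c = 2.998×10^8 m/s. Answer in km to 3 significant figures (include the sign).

Δx' ≈ 4.00 km

γ = 1/√(1 − 0.311²) = 1.0522
Δx' = γ(Δx − vΔt) = 1.0522 × (4550 m − 0.311×(2.998×10^8 m/s)×8.05×10^-6 s)
= 1.0522 × (3799.4 m) = 4.00 km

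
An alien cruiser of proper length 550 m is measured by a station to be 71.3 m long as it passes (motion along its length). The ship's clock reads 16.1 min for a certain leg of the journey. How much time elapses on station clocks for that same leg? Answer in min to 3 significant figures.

Δt ≈ 124 min

Length contraction ⇒ γ = L₀/L = 550/71.3 = 7.7139
Time dilation: Δt = γτ₀ = 7.7139 × 16.1 min = 124 min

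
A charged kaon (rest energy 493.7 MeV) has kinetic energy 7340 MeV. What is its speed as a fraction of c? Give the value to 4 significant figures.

β ≈ 0.9980

γ = 1 + K/(m₀c²) = 1 + 7340/493.7 = 15.8673
β = √(1 − 1/γ²) = 0.9980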